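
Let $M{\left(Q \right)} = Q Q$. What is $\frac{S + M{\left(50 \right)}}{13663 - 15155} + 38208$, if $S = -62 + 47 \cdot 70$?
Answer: $\frac{14250152}{373} \approx 38204.0$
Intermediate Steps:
$M{\left(Q \right)} = Q^{2}$
$S = 3228$ ($S = -62 + 3290 = 3228$)
$\frac{S + M{\left(50 \right)}}{13663 - 15155} + 38208 = \frac{3228 + 50^{2}}{13663 - 15155} + 38208 = \frac{3228 + 2500}{-1492} + 38208 = 5728 \left(- \frac{1}{1492}\right) + 38208 = - \frac{1432}{373} + 38208 = \frac{14250152}{373}$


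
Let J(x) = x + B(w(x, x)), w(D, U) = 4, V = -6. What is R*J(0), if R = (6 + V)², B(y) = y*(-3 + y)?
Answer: 0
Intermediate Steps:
J(x) = 4 + x (J(x) = x + 4*(-3 + 4) = x + 4*1 = x + 4 = 4 + x)
R = 0 (R = (6 - 6)² = 0² = 0)
R*J(0) = 0*(4 + 0) = 0*4 = 0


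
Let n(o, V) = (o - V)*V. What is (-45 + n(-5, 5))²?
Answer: 9025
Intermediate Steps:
n(o, V) = V*(o - V)
(-45 + n(-5, 5))² = (-45 + 5*(-5 - 1*5))² = (-45 + 5*(-5 - 5))² = (-45 + 5*(-10))² = (-45 - 50)² = (-95)² = 9025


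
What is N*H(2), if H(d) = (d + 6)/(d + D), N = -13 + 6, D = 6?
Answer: -7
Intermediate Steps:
N = -7
H(d) = 1 (H(d) = (d + 6)/(d + 6) = (6 + d)/(6 + d) = 1)
N*H(2) = -7*1 = -7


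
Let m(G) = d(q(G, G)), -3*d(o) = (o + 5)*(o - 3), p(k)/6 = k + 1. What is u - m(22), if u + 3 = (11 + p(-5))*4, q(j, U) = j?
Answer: 116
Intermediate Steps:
p(k) = 6 + 6*k (p(k) = 6*(k + 1) = 6*(1 + k) = 6 + 6*k)
d(o) = -(-3 + o)*(5 + o)/3 (d(o) = -(o + 5)*(o - 3)/3 = -(5 + o)*(-3 + o)/3 = -(-3 + o)*(5 + o)/3)
u = -55 (u = -3 + (11 + (6 + 6*(-5)))*4 = -3 + (11 + (6 - 30))*4 = -3 + (11 - 24)*4 = -3 - 13*4 = -3 - 52 = -55)
m(G) = 5 - 2*G/3 - G²/3
u - m(22) = -55 - (5 - ⅔*22 - ⅓*22²) = -55 - (5 - 44/3 - ⅓*484) = -55 - (5 - 44/3 - 484/3) = -55 - 1*(-171) = -55 + 171 = 116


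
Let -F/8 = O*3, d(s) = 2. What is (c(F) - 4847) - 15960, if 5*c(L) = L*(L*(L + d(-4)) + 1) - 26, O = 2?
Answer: -210093/5 ≈ -42019.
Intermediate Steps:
F = -48 (F = -16*3 = -8*6 = -48)
c(L) = -26/5 + L*(1 + L*(2 + L))/5 (c(L) = (L*(L*(L + 2) + 1) - 26)/5 = (L*(L*(2 + L) + 1) - 26)/5 = (L*(1 + L*(2 + L)) - 26)/5 = (-26 + L*(1 + L*(2 + L)))/5 = -26/5 + L*(1 + L*(2 + L))/5)
(c(F) - 4847) - 15960 = ((-26/5 + (⅕)*(-48) + (⅕)*(-48)³ + (⅖)*(-48)²) - 4847) - 15960 = ((-26/5 - 48/5 + (⅕)*(-110592) + (⅖)*2304) - 4847) - 15960 = ((-26/5 - 48/5 - 110592/5 + 4608/5) - 4847) - 15960 = (-106058/5 - 4847) - 15960 = -130293/5 - 15960 = -210093/5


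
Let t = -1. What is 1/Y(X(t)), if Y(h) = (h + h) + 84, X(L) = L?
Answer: 1/82 ≈ 0.012195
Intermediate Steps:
Y(h) = 84 + 2*h (Y(h) = 2*h + 84 = 84 + 2*h)
1/Y(X(t)) = 1/(84 + 2*(-1)) = 1/(84 - 2) = 1/82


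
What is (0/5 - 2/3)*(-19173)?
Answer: 12782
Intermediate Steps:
(0/5 - 2/3)*(-19173) = (0*(1/5) - 2*1/3)*(-19173) = (0 - 2/3)*(-19173) = -2/3*(-19173) = 12782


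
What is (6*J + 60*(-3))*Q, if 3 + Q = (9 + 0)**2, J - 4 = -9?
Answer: -16380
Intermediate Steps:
J = -5 (J = 4 - 9 = -5)
Q = 78 (Q = -3 + (9 + 0)**2 = -3 + 9**2 = -3 + 81 = 78)
(6*J + 60*(-3))*Q = (6*(-5) + 60*(-3))*78 = (-30 - 180)*78 = -210*78 = -16380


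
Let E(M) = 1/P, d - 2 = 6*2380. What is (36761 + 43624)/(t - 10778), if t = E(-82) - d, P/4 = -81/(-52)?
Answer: -6511185/2029847 ≈ -3.2077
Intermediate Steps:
d = 14282 (d = 2 + 6*2380 = 2 + 14280 = 14282)
P = 81/13 (P = 4*(-81/(-52)) = 4*(-81*(-1/52)) = 4*(81/52) = 81/13 ≈ 6.2308)
E(M) = 13/81 (E(M) = 1/(81/13) = 13/81)
t = -1156829/81 (t = 13/81 - 1*14282 = 13/81 - 14282 = -1156829/81 ≈ -14282.)
(36761 + 43624)/(t - 10778) = (36761 + 43624)/(-1156829/81 - 10778) = 80385/(-2029847/81) = 80385*(-81/2029847) = -6511185/2029847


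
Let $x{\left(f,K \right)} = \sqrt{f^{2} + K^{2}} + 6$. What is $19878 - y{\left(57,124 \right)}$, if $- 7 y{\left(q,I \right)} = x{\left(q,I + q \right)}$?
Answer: $\frac{139152}{7} + \frac{\sqrt{36010}}{7} \approx 19906.0$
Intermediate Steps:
$x{\left(f,K \right)} = 6 + \sqrt{K^{2} + f^{2}}$ ($x{\left(f,K \right)} = \sqrt{K^{2} + f^{2}} + 6 = 6 + \sqrt{K^{2} + f^{2}}$)
$y{\left(q,I \right)} = - \frac{6}{7} - \frac{\sqrt{q^{2} + \left(I + q\right)^{2}}}{7}$ ($y{\left(q,I \right)} = - \frac{6 + \sqrt{\left(I + q\right)^{2} + q^{2}}}{7} = - \frac{6 + \sqrt{q^{2} + \left(I + q\right)^{2}}}{7} = - \frac{6}{7} - \frac{\sqrt{q^{2} + \left(I + q\right)^{2}}}{7}$)
$19878 - y{\left(57,124 \right)} = 19878 - \left(- \frac{6}{7} - \frac{\sqrt{57^{2} + \left(124 + 57\right)^{2}}}{7}\right) = 19878 - \left(- \frac{6}{7} - \frac{\sqrt{3249 + 181^{2}}}{7}\right) = 19878 - \left(- \frac{6}{7} - \frac{\sqrt{3249 + 32761}}{7}\right) = 19878 - \left(- \frac{6}{7} - \frac{\sqrt{36010}}{7}\right) = 19878 + \left(\frac{6}{7} + \frac{\sqrt{36010}}{7}\right) = \frac{139152}{7} + \frac{\sqrt{36010}}{7}$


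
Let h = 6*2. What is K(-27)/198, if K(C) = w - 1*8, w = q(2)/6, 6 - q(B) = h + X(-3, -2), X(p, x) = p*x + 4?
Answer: -16/297 ≈ -0.053872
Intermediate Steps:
h = 12
X(p, x) = 4 + p*x
q(B) = -16 (q(B) = 6 - (12 + (4 - 3*(-2))) = 6 - (12 + (4 + 6)) = 6 - (12 + 10) = 6 - 1*22 = 6 - 22 = -16)
w = -8/3 (w = -16/6 = -16*⅙ = -8/3 ≈ -2.6667)
K(C) = -32/3 (K(C) = -8/3 - 1*8 = -8/3 - 8 = -32/3)
K(-27)/198 = -32/3/198 = -32/3*1/198 = -16/297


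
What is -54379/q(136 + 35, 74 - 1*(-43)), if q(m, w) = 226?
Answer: -54379/226 ≈ -240.61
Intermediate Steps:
-54379/q(136 + 35, 74 - 1*(-43)) = -54379/226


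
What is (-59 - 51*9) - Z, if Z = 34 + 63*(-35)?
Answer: 1653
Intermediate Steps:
Z = -2171 (Z = 34 - 2205 = -2171)
(-59 - 51*9) - Z = (-59 - 51*9) - 1*(-2171) = (-59 - 459) + 2171 = -518 + 2171 = 1653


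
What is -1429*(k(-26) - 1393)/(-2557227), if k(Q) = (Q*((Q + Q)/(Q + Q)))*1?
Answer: -675917/852409 ≈ -0.79295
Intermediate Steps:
k(Q) = Q (k(Q) = (Q*((2*Q)/((2*Q))))*1 = (Q*((2*Q)*(1/(2*Q))))*1 = (Q*1)*1 = Q*1 = Q)
-1429*(k(-26) - 1393)/(-2557227) = -1429*(-26 - 1393)/(-2557227) = -1429*(-1419)*(-1/2557227) = 2027751*(-1/2557227) = -675917/852409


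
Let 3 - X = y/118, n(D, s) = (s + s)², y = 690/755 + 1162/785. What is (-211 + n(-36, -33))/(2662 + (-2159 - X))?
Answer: 28988326925/3496924396 ≈ 8.2897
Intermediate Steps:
y = 283792/118535 (y = 690*(1/755) + 1162*(1/785) = 138/151 + 1162/785 = 283792/118535 ≈ 2.3942)
n(D, s) = 4*s² (n(D, s) = (2*s)² = 4*s²)
X = 20838799/6993565 (X = 3 - 283792/(118535*118) = 3 - 1*141896/6993565 = 3 - 141896/6993565 = 20838799/6993565 ≈ 2.9797)
(-211 + n(-36, -33))/(2662 + (-2159 - X)) = (-211 + 4*(-33)²)/(2662 + (-2159 - 1*20838799/6993565)) = (-211 + 4*1089)/(2662 + (-2159 - 20838799/6993565)) = (-211 + 4356)/(2662 - 15119945634/6993565) = 4145/(3496924396/6993565) = 4145*(6993565/3496924396) = 28988326925/3496924396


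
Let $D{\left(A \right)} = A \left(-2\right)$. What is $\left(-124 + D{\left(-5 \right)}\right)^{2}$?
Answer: $12996$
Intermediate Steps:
$D{\left(A \right)} = - 2 A$
$\left(-124 + D{\left(-5 \right)}\right)^{2} = \left(-124 - -10\right)^{2} = \left(-124 + 10\right)^{2} = \left(-114\right)^{2} = 12996$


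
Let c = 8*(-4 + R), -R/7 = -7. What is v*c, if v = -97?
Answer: -34920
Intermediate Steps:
R = 49 (R = -7*(-7) = 49)
c = 360 (c = 8*(-4 + 49) = 8*45 = 360)
v*c = -97*360 = -34920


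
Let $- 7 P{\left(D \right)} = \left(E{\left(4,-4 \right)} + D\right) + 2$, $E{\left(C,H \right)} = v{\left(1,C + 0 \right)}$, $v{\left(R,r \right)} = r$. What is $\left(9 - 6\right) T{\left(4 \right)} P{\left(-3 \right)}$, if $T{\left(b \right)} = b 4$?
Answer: $- \frac{144}{7} \approx -20.571$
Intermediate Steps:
$T{\left(b \right)} = 4 b$
$E{\left(C,H \right)} = C$ ($E{\left(C,H \right)} = C + 0 = C$)
$P{\left(D \right)} = - \frac{6}{7} - \frac{D}{7}$ ($P{\left(D \right)} = - \frac{\left(4 + D\right) + 2}{7} = - \frac{6 + D}{7} = - \frac{6}{7} - \frac{D}{7}$)
$\left(9 - 6\right) T{\left(4 \right)} P{\left(-3 \right)} = \left(9 - 6\right) 4 \cdot 4 \left(- \frac{6}{7} - - \frac{3}{7}\right) = 3 \cdot 16 \left(- \frac{6}{7} + \frac{3}{7}\right) = 48 \left(- \frac{3}{7}\right) = - \frac{144}{7}$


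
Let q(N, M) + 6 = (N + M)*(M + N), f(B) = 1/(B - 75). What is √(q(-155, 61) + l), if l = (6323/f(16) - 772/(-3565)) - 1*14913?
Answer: 4*I*√301160800895/3565 ≈ 615.74*I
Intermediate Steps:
f(B) = 1/(-75 + B)
q(N, M) = -6 + (M + N)² (q(N, M) = -6 + (N + M)*(M + N) = -6 + (M + N)*(M + N) = -6 + (M + N)²)
l = -1383112278/3565 (l = (6323/(1/(-75 + 16)) - 772/(-3565)) - 1*14913 = (6323/(1/(-59)) - 772*(-1/3565)) - 14913 = (6323/(-1/59) + 772/3565) - 14913 = (6323*(-59) + 772/3565) - 14913 = (-373057 + 772/3565) - 14913 = -1329947433/3565 - 14913 = -1383112278/3565 ≈ -3.8797e+5)
√(q(-155, 61) + l) = √((-6 + (61 - 155)²) - 1383112278/3565) = √((-6 + (-94)²) - 1383112278/3565) = √((-6 + 8836) - 1383112278/3565) = √(8830 - 1383112278/3565) = √(-1351633328/3565) = 4*I*√301160800895/3565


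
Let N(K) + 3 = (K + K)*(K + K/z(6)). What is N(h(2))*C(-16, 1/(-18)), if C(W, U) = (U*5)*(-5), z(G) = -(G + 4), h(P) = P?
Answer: 35/6 ≈ 5.8333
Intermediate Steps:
z(G) = -4 - G (z(G) = -(4 + G) = -4 - G)
C(W, U) = -25*U (C(W, U) = (5*U)*(-5) = -25*U)
N(K) = -3 + 9*K**2/5 (N(K) = -3 + (K + K)*(K + K/(-4 - 1*6)) = -3 + (2*K)*(K + K/(-4 - 6)) = -3 + (2*K)*(K + K/(-10)) = -3 + (2*K)*(K + K*(-1/10)) = -3 + (2*K)*(K - K/10) = -3 + (2*K)*(9*K/10) = -3 + 9*K**2/5)
N(h(2))*C(-16, 1/(-18)) = (-3 + (9/5)*2**2)*(-25/(-18)) = (-3 + (9/5)*4)*(-25*(-1/18)) = (-3 + 36/5)*(25/18) = (21/5)*(25/18) = 35/6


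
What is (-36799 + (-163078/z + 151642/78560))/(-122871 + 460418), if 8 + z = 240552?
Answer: -2716297133007/24916686646180 ≈ -0.10902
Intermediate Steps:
z = 240544 (z = -8 + 240552 = 240544)
(-36799 + (-163078/z + 151642/78560))/(-122871 + 460418) = (-36799 + (-163078/240544 + 151642/78560))/(-122871 + 460418) = (-36799 + (-163078*1/240544 + 151642*(1/78560)))/337547 = (-36799 + (-81539/120272 + 75821/39280))*(1/337547) = (-36799 + 92442053/73816940)*(1/337547) = -2716297133007/73816940*1/337547 = -2716297133007/24916686646180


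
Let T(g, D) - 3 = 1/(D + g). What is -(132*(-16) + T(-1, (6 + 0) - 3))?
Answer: 4217/2 ≈ 2108.5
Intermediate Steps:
T(g, D) = 3 + 1/(D + g)
-(132*(-16) + T(-1, (6 + 0) - 3)) = -(132*(-16) + (1 + 3*((6 + 0) - 3) + 3*(-1))/(((6 + 0) - 3) - 1)) = -(-2112 + (1 + 3*(6 - 3) - 3)/((6 - 3) - 1)) = -(-2112 + (1 + 3*3 - 3)/(3 - 1)) = -(-2112 + (1 + 9 - 3)/2) = -(-2112 + (½)*7) = -(-2112 + 7/2) = -1*(-4217/2) = 4217/2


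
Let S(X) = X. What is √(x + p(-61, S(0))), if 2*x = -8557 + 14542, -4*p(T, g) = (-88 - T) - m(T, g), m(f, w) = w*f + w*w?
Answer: 3*√1333/2 ≈ 54.765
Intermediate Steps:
m(f, w) = w² + f*w (m(f, w) = f*w + w² = w² + f*w)
p(T, g) = 22 + T/4 + g*(T + g)/4 (p(T, g) = -((-88 - T) - g*(T + g))/4 = -(-88 - T - g*(T + g))/4 = 22 + T/4 + g*(T + g)/4)
x = 5985/2 (x = (-8557 + 14542)/2 = (½)*5985 = 5985/2 ≈ 2992.5)
√(x + p(-61, S(0))) = √(5985/2 + (22 + (¼)*(-61) + (¼)*0*(-61 + 0))) = √(5985/2 + (22 - 61/4 + (¼)*0*(-61))) = √(5985/2 + (22 - 61/4 + 0)) = √(5985/2 + 27/4) = √(11997/4) = 3*√1333/2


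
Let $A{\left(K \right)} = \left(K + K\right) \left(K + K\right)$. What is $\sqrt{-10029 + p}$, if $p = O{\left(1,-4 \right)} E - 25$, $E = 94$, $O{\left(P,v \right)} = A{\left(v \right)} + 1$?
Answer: $2 i \sqrt{986} \approx 62.801 i$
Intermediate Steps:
$A{\left(K \right)} = 4 K^{2}$ ($A{\left(K \right)} = 2 K 2 K = 4 K^{2}$)
$O{\left(P,v \right)} = 1 + 4 v^{2}$ ($O{\left(P,v \right)} = 4 v^{2} + 1 = 1 + 4 v^{2}$)
$p = 6085$ ($p = \left(1 + 4 \left(-4\right)^{2}\right) 94 - 25 = \left(1 + 4 \cdot 16\right) 94 - 25 = \left(1 + 64\right) 94 - 25 = 65 \cdot 94 - 25 = 6110 - 25 = 6085$)
$\sqrt{-10029 + p} = \sqrt{-10029 + 6085} = \sqrt{-3944} = 2 i \sqrt{986}$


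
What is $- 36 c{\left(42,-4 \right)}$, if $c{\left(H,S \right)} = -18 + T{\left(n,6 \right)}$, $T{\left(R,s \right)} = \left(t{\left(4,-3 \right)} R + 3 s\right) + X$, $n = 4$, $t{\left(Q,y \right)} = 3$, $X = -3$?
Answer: $-324$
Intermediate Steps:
$T{\left(R,s \right)} = -3 + 3 R + 3 s$ ($T{\left(R,s \right)} = \left(3 R + 3 s\right) - 3 = -3 + 3 R + 3 s$)
$c{\left(H,S \right)} = 9$ ($c{\left(H,S \right)} = -18 + \left(-3 + 3 \cdot 4 + 3 \cdot 6\right) = -18 + \left(-3 + 12 + 18\right) = -18 + 27 = 9$)
$- 36 c{\left(42,-4 \right)} = \left(-36\right) 9 = -324$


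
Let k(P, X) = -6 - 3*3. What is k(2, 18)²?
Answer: 225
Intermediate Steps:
k(P, X) = -15 (k(P, X) = -6 - 9 = -15)
k(2, 18)² = (-15)² = 225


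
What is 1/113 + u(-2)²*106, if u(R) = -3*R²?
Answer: 1724833/113 ≈ 15264.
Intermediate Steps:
1/113 + u(-2)²*106 = 1/113 + (-3*(-2)²)²*106 = 1/113 + (-3*4)²*106 = 1/113 + (-12)²*106 = 1/113 + 144*106 = 1/113 + 15264 = 1724833/113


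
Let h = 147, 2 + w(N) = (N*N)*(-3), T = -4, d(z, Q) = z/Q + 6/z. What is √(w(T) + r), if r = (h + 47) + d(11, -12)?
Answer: √625647/66 ≈ 11.985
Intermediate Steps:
d(z, Q) = 6/z + z/Q
w(N) = -2 - 3*N² (w(N) = -2 + (N*N)*(-3) = -2 + N²*(-3) = -2 - 3*N²)
r = 25559/132 (r = (147 + 47) + (6/11 + 11/(-12)) = 194 + (6*(1/11) + 11*(-1/12)) = 194 + (6/11 - 11/12) = 194 - 49/132 = 25559/132 ≈ 193.63)
√(w(T) + r) = √((-2 - 3*(-4)²) + 25559/132) = √((-2 - 3*16) + 25559/132) = √((-2 - 48) + 25559/132) = √(-50 + 25559/132) = √(18959/132) = √625647/66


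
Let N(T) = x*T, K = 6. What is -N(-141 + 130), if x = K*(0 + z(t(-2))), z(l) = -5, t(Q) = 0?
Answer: -330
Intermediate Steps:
x = -30 (x = 6*(0 - 5) = 6*(-5) = -30)
N(T) = -30*T
-N(-141 + 130) = -(-30)*(-141 + 130) = -(-30)*(-11) = -1*330 = -330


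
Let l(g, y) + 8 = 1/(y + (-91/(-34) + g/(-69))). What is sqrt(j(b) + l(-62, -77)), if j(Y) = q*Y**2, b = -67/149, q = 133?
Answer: 7*sqrt(253800723878255)/25665995 ≈ 4.3450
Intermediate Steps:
l(g, y) = -8 + 1/(91/34 + y - g/69) (l(g, y) = -8 + 1/(y + (-91/(-34) + g/(-69))) = -8 + 1/(y + (-91*(-1/34) + g*(-1/69))) = -8 + 1/(y + (91/34 - g/69)) = -8 + 1/(91/34 + y - g/69))
b = -67/149 (b = -67*1/149 = -67/149 ≈ -0.44966)
j(Y) = 133*Y**2
sqrt(j(b) + l(-62, -77)) = sqrt(133*(-67/149)**2 + 2*(-23943 - 9384*(-77) + 136*(-62))/(6279 - 34*(-62) + 2346*(-77))) = sqrt(133*(4489/22201) + 2*(-23943 + 722568 - 8432)/(6279 + 2108 - 180642)) = sqrt(597037/22201 + 2*690193/(-172255)) = sqrt(597037/22201 + 2*(-1/172255)*690193) = sqrt(597037/22201 - 1380386/172255) = sqrt(72196658849/3824233255) = 7*sqrt(253800723878255)/25665995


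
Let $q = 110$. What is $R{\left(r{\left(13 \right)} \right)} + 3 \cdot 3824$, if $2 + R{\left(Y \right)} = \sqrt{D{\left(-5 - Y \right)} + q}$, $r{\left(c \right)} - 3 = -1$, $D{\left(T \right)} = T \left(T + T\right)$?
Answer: $11470 + 4 \sqrt{13} \approx 11484.0$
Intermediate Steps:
$D{\left(T \right)} = 2 T^{2}$ ($D{\left(T \right)} = T 2 T = 2 T^{2}$)
$r{\left(c \right)} = 2$ ($r{\left(c \right)} = 3 - 1 = 2$)
$R{\left(Y \right)} = -2 + \sqrt{110 + 2 \left(-5 - Y\right)^{2}}$ ($R{\left(Y \right)} = -2 + \sqrt{2 \left(-5 - Y\right)^{2} + 110} = -2 + \sqrt{110 + 2 \left(-5 - Y\right)^{2}}$)
$R{\left(r{\left(13 \right)} \right)} + 3 \cdot 3824 = \left(-2 + \sqrt{110 + 2 \left(5 + 2\right)^{2}}\right) + 3 \cdot 3824 = \left(-2 + \sqrt{110 + 2 \cdot 7^{2}}\right) + 11472 = \left(-2 + \sqrt{110 + 2 \cdot 49}\right) + 11472 = \left(-2 + \sqrt{110 + 98}\right) + 11472 = \left(-2 + \sqrt{208}\right) + 11472 = \left(-2 + 4 \sqrt{13}\right) + 11472 = 11470 + 4 \sqrt{13}$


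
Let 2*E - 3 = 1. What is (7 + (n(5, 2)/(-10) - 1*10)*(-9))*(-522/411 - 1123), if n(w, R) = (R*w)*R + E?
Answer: -17990120/137 ≈ -1.3131e+5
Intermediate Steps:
E = 2 (E = 3/2 + (½)*1 = 3/2 + ½ = 2)
n(w, R) = 2 + w*R² (n(w, R) = (R*w)*R + 2 = w*R² + 2 = 2 + w*R²)
(7 + (n(5, 2)/(-10) - 1*10)*(-9))*(-522/411 - 1123) = (7 + ((2 + 5*2²)/(-10) - 1*10)*(-9))*(-522/411 - 1123) = (7 + ((2 + 5*4)*(-⅒) - 10)*(-9))*(-522*1/411 - 1123) = (7 + ((2 + 20)*(-⅒) - 10)*(-9))*(-174/137 - 1123) = (7 + (22*(-⅒) - 10)*(-9))*(-154025/137) = (7 + (-11/5 - 10)*(-9))*(-154025/137) = (7 - 61/5*(-9))*(-154025/137) = (7 + 549/5)*(-154025/137) = (584/5)*(-154025/137) = -17990120/137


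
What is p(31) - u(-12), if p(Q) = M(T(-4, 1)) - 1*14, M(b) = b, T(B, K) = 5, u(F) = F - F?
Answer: -9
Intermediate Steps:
u(F) = 0
p(Q) = -9 (p(Q) = 5 - 1*14 = 5 - 14 = -9)
p(31) - u(-12) = -9 - 1*0 = -9 + 0 = -9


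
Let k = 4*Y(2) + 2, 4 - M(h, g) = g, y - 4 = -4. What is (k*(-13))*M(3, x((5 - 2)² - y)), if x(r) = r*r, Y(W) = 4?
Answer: 18018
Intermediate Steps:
y = 0 (y = 4 - 4 = 0)
x(r) = r²
M(h, g) = 4 - g
k = 18 (k = 4*4 + 2 = 16 + 2 = 18)
(k*(-13))*M(3, x((5 - 2)² - y)) = (18*(-13))*(4 - ((5 - 2)² - 1*0)²) = -234*(4 - (3² + 0)²) = -234*(4 - (9 + 0)²) = -234*(4 - 1*9²) = -234*(4 - 1*81) = -234*(4 - 81) = -234*(-77) = 18018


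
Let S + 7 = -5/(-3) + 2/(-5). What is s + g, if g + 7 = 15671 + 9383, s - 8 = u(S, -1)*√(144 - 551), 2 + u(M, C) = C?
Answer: 25055 - 3*I*√407 ≈ 25055.0 - 60.523*I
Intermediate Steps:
S = -86/15 (S = -7 + (-5/(-3) + 2/(-5)) = -7 + (-5*(-⅓) + 2*(-⅕)) = -7 + (5/3 - ⅖) = -7 + 19/15 = -86/15 ≈ -5.7333)
u(M, C) = -2 + C
s = 8 - 3*I*√407 (s = 8 + (-2 - 1)*√(144 - 551) = 8 - 3*I*√407 ≈ 8.0 - 60.523*I)
g = 25047 (g = -7 + (15671 + 9383) = -7 + 25054 = 25047)
s + g = (8 - 3*I*√407) + 25047 = 25055 - 3*I*√407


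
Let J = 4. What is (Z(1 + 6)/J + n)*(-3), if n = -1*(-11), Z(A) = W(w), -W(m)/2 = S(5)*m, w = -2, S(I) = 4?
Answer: -45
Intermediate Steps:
W(m) = -8*m
Z(A) = 16 (Z(A) = -8*(-2) = 16)
n = 11
(Z(1 + 6)/J + n)*(-3) = (16/4 + 11)*(-3) = ((1/4)*16 + 11)*(-3) = (4 + 11)*(-3) = 15*(-3) = -45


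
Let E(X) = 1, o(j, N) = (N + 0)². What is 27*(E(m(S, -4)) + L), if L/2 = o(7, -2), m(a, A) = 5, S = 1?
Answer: 243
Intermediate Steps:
o(j, N) = N²
L = 8 (L = 2*(-2)² = 2*4 = 8)
27*(E(m(S, -4)) + L) = 27*(1 + 8) = 27*9 = 243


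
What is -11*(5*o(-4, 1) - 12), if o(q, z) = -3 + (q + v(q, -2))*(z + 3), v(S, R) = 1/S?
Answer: 1232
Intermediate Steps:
o(q, z) = -3 + (3 + z)*(q + 1/q) (o(q, z) = -3 + (q + 1/q)*(z + 3) = -3 + (q + 1/q)*(3 + z) = -3 + (3 + z)*(q + 1/q))
-11*(5*o(-4, 1) - 12) = -11*(5*((3 + 1 - 4*(-3 + 3*(-4) - 4*1))/(-4)) - 12) = -11*(5*(-(3 + 1 - 4*(-3 - 12 - 4))/4) - 12) = -11*(5*(-(3 + 1 - 4*(-19))/4) - 12) = -11*(5*(-(3 + 1 + 76)/4) - 12) = -11*(5*(-¼*80) - 12) = -11*(5*(-20) - 12) = -11*(-100 - 12) = -11*(-112) = 1232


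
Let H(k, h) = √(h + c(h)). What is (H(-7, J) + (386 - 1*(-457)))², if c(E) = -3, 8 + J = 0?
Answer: (843 + I*√11)² ≈ 7.1064e+5 + 5592.0*I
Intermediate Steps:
J = -8 (J = -8 + 0 = -8)
H(k, h) = √(-3 + h) (H(k, h) = √(h - 3) = √(-3 + h))
(H(-7, J) + (386 - 1*(-457)))² = (√(-3 - 8) + (386 - 1*(-457)))² = (√(-11) + (386 + 457))² = (I*√11 + 843)² = (843 + I*√11)²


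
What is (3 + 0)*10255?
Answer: 30765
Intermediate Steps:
(3 + 0)*10255 = 3*10255 = 30765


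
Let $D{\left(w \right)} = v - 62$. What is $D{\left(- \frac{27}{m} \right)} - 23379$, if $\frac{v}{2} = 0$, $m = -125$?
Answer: $-23441$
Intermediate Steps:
$v = 0$ ($v = 2 \cdot 0 = 0$)
$D{\left(w \right)} = -62$ ($D{\left(w \right)} = 0 - 62 = -62$)
$D{\left(- \frac{27}{m} \right)} - 23379 = -62 - 23379 = -23441$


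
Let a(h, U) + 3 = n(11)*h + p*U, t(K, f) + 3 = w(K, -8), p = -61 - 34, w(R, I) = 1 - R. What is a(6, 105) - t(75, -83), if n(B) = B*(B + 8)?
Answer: -8647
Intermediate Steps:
p = -95
t(K, f) = -2 - K (t(K, f) = -3 + (1 - K) = -2 - K)
n(B) = B*(8 + B)
a(h, U) = -3 - 95*U + 209*h (a(h, U) = -3 + ((11*(8 + 11))*h - 95*U) = -3 + ((11*19)*h - 95*U) = -3 + (209*h - 95*U) = -3 + (-95*U + 209*h) = -3 - 95*U + 209*h)
a(6, 105) - t(75, -83) = (-3 - 95*105 + 209*6) - (-2 - 1*75) = (-3 - 9975 + 1254) - (-2 - 75) = -8724 - 1*(-77) = -8724 + 77 = -8647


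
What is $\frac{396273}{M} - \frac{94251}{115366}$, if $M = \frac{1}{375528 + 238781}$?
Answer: $\frac{28084014960711411}{115366} \approx 2.4343 \cdot 10^{11}$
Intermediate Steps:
$M = \frac{1}{614309} \approx 1.6278 \cdot 10^{-6}$
$\frac{396273}{M} - \frac{94251}{115366} = 396273 \frac{1}{\frac{1}{614309}} - \frac{94251}{115366} = 396273 \cdot 614309 - \frac{94251}{115366} = 243434070357 - \frac{94251}{115366} = \frac{28084014960711411}{115366}$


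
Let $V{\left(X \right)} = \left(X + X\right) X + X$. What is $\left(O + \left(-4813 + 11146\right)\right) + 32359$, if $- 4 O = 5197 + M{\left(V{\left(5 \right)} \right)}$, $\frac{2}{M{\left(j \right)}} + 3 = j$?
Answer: $\frac{3888845}{104} \approx 37393.0$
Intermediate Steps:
$V{\left(X \right)} = X + 2 X^{2}$ ($V{\left(X \right)} = 2 X X + X = 2 X^{2} + X = X + 2 X^{2}$)
$M{\left(j \right)} = \frac{2}{-3 + j}$
$O = - \frac{135123}{104}$ ($O = - \frac{5197 + \frac{2}{-3 + 5 \left(1 + 2 \cdot 5\right)}}{4} = - \frac{5197 + \frac{2}{-3 + 5 \left(1 + 10\right)}}{4} = - \frac{5197 + \frac{2}{-3 + 5 \cdot 11}}{4} = - \frac{5197 + \frac{2}{-3 + 55}}{4} = - \frac{5197 + \frac{2}{52}}{4} = - \frac{5197 + 2 \cdot \frac{1}{52}}{4} = - \frac{5197 + \frac{1}{26}}{4} = \left(- \frac{1}{4}\right) \frac{135123}{26} = - \frac{135123}{104} \approx -1299.3$)
$\left(O + \left(-4813 + 11146\right)\right) + 32359 = \left(- \frac{135123}{104} + \left(-4813 + 11146\right)\right) + 32359 = \left(- \frac{135123}{104} + 6333\right) + 32359 = \frac{523509}{104} + 32359 = \frac{3888845}{104}$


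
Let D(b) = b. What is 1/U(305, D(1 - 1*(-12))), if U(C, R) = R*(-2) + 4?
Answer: -1/22 ≈ -0.045455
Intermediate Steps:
U(C, R) = 4 - 2*R (U(C, R) = -2*R + 4 = 4 - 2*R)
1/U(305, D(1 - 1*(-12))) = 1/(4 - 2*(1 - 1*(-12))) = 1/(4 - 2*(1 + 12)) = 1/(4 - 2*13) = 1/(4 - 26) = 1/(-22) = -1/22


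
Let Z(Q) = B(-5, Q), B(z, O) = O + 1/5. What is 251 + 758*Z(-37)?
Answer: -138217/5 ≈ -27643.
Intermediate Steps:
B(z, O) = ⅕ + O (B(z, O) = O + 1*(⅕) = O + ⅕ = ⅕ + O)
Z(Q) = ⅕ + Q
251 + 758*Z(-37) = 251 + 758*(⅕ - 37) = 251 + 758*(-184/5) = 251 - 139472/5 = -138217/5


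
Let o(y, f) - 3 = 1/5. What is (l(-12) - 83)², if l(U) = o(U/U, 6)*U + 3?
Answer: 350464/25 ≈ 14019.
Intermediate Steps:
o(y, f) = 16/5 (o(y, f) = 3 + 1/5 = 3 + ⅕ = 16/5)
l(U) = 3 + 16*U/5 (l(U) = 16*U/5 + 3 = 3 + 16*U/5)
(l(-12) - 83)² = ((3 + (16/5)*(-12)) - 83)² = ((3 - 192/5) - 83)² = (-177/5 - 83)² = (-592/5)² = 350464/25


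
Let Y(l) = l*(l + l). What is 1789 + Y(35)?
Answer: 4239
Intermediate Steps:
Y(l) = 2*l² (Y(l) = l*(2*l) = 2*l²)
1789 + Y(35) = 1789 + 2*35² = 1789 + 2*1225 = 1789 + 2450 = 4239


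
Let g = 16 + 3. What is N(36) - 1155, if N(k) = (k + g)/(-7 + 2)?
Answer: -1166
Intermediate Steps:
g = 19
N(k) = -19/5 - k/5 (N(k) = (k + 19)/(-7 + 2) = (19 + k)/(-5) = (19 + k)*(-1/5) = -19/5 - k/5)
N(36) - 1155 = (-19/5 - 1/5*36) - 1155 = (-19/5 - 36/5) - 1155 = -11 - 1155 = -1166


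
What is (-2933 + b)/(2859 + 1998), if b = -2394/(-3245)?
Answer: -9515191/15760965 ≈ -0.60372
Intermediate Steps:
b = 2394/3245 (b = -2394*(-1/3245) = 2394/3245 ≈ 0.73775)
(-2933 + b)/(2859 + 1998) = (-2933 + 2394/3245)/(2859 + 1998) = -9515191/3245/4857 = -9515191/3245*1/4857 = -9515191/15760965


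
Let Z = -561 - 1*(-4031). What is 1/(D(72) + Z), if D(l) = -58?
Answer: 1/3412 ≈ 0.00029308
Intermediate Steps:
Z = 3470 (Z = -561 + 4031 = 3470)
1/(D(72) + Z) = 1/(-58 + 3470) = 1/3412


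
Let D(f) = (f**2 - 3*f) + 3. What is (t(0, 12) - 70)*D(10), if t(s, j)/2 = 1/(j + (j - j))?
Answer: -30587/6 ≈ -5097.8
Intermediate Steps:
t(s, j) = 2/j (t(s, j) = 2/(j + (j - j)) = 2/(j + 0) = 2/j)
D(f) = 3 + f**2 - 3*f
(t(0, 12) - 70)*D(10) = (2/12 - 70)*(3 + 10**2 - 3*10) = (2*(1/12) - 70)*(3 + 100 - 30) = (1/6 - 70)*73 = -419/6*73 = -30587/6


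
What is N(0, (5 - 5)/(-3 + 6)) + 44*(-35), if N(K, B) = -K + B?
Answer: -1540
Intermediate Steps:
N(K, B) = B - K
N(0, (5 - 5)/(-3 + 6)) + 44*(-35) = ((5 - 5)/(-3 + 6) - 1*0) + 44*(-35) = (0/3 + 0) - 1540 = (0*(⅓) + 0) - 1540 = (0 + 0) - 1540 = 0 - 1540 = -1540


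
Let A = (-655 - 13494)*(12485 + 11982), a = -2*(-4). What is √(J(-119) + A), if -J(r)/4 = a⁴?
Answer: 3*I*√38466663 ≈ 18606.0*I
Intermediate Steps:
a = 8
J(r) = -16384 (J(r) = -4*8⁴ = -4*4096 = -16384)
A = -346183583 (A = -14149*24467 = -346183583)
√(J(-119) + A) = √(-16384 - 346183583) = √(-346199967) = 3*I*√38466663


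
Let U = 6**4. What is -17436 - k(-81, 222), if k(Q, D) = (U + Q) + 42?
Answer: -18693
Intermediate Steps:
U = 1296
k(Q, D) = 1338 + Q (k(Q, D) = (1296 + Q) + 42 = 1338 + Q)
-17436 - k(-81, 222) = -17436 - (1338 - 81) = -17436 - 1*1257 = -17436 - 1257 = -18693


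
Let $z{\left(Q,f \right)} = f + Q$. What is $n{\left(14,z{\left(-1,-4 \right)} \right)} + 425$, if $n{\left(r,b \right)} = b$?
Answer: $420$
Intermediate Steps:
$z{\left(Q,f \right)} = Q + f$
$n{\left(14,z{\left(-1,-4 \right)} \right)} + 425 = \left(-1 - 4\right) + 425 = -5 + 425 = 420$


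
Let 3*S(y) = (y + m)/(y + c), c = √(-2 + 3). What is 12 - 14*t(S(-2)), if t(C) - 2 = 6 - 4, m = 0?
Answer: -44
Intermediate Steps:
c = 1 (c = √1 = 1)
S(y) = y/(3*(1 + y)) (S(y) = ((y + 0)/(y + 1))/3 = (y/(1 + y))/3 = y/(3*(1 + y)))
t(C) = 4 (t(C) = 2 + (6 - 4) = 2 + 2 = 4)
12 - 14*t(S(-2)) = 12 - 14*4 = 12 - 56 = -44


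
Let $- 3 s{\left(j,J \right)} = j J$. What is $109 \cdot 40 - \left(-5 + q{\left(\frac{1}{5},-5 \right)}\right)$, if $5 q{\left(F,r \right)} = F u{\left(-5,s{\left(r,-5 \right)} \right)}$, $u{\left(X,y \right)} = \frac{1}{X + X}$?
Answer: $\frac{1091251}{250} \approx 4365.0$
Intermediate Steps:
$s{\left(j,J \right)} = - \frac{J j}{3}$ ($s{\left(j,J \right)} = - \frac{j J}{3} = - \frac{J j}{3}$)
$u{\left(X,y \right)} = \frac{1}{2 X}$
$q{\left(F,r \right)} = - \frac{F}{50}$ ($q{\left(F,r \right)} = \frac{F \frac{1}{2 \left(-5\right)}}{5} = \frac{F \frac{1}{2} \left(- \frac{1}{5}\right)}{5} = \frac{F \left(- \frac{1}{10}\right)}{5} = \frac{\left(- \frac{1}{10}\right) F}{5} = - \frac{F}{50}$)
$109 \cdot 40 - \left(-5 + q{\left(\frac{1}{5},-5 \right)}\right) = 109 \cdot 40 - \left(-5 - \frac{1}{50 \cdot 5}\right) = 4360 - \left(-5 - \frac{1}{250}\right) = 4360 - - \frac{1251}{250} = 4360 + \frac{1251}{250} = \frac{1091251}{250}$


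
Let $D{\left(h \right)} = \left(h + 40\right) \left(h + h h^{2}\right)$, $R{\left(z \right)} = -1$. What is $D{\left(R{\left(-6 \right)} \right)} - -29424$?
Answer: $29346$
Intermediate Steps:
$D{\left(h \right)} = \left(40 + h\right) \left(h + h^{3}\right)$
$D{\left(R{\left(-6 \right)} \right)} - -29424 = - (40 - 1 + \left(-1\right)^{3} + 40 \left(-1\right)^{2}) - -29424 = - (40 - 1 - 1 + 40 \cdot 1) + 29424 = - (40 - 1 - 1 + 40) + 29424 = \left(-1\right) 78 + 29424 = -78 + 29424 = 29346$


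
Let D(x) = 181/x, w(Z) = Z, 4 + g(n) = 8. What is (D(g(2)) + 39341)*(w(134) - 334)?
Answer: -7877250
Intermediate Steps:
g(n) = 4 (g(n) = -4 + 8 = 4)
(D(g(2)) + 39341)*(w(134) - 334) = (181/4 + 39341)*(134 - 334) = (181*(¼) + 39341)*(-200) = (181/4 + 39341)*(-200) = (157545/4)*(-200) = -7877250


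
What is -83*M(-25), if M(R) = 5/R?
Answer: 83/5 ≈ 16.600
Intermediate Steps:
-83*M(-25) = -415/(-25) = -415*(-1)/25 = -83*(-⅕) = 83/5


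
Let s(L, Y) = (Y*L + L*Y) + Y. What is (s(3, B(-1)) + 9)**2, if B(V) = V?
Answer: 4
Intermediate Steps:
s(L, Y) = Y + 2*L*Y (s(L, Y) = (L*Y + L*Y) + Y = 2*L*Y + Y = Y + 2*L*Y)
(s(3, B(-1)) + 9)**2 = (-(1 + 2*3) + 9)**2 = (-(1 + 6) + 9)**2 = (-1*7 + 9)**2 = (-7 + 9)**2 = 2**2 = 4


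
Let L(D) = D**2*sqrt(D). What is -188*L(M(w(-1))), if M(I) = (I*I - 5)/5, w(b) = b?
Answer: -6016*I*sqrt(5)/125 ≈ -107.62*I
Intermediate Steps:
M(I) = -1 + I**2/5 (M(I) = (I**2 - 5)*(1/5) = (-5 + I**2)*(1/5) = -1 + I**2/5)
L(D) = D**(5/2)
-188*L(M(w(-1))) = -188*(-1 + (1/5)*(-1)**2)**(5/2) = -188*(-1 + (1/5)*1)**(5/2) = -188*(-1 + 1/5)**(5/2) = -6016*I*sqrt(5)/125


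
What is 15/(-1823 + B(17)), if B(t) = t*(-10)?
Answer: -15/1993 ≈ -0.0075263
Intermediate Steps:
B(t) = -10*t
15/(-1823 + B(17)) = 15/(-1823 - 10*17) = 15/(-1823 - 170) = 15/(-1993) = 15*(-1/1993) = -15/1993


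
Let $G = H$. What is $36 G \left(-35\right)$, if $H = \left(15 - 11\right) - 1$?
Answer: $-3780$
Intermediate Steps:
$H = 3$ ($H = 4 - 1 = 3$)
$G = 3$
$36 G \left(-35\right) = 36 \cdot 3 \left(-35\right) = 108 \left(-35\right) = -3780$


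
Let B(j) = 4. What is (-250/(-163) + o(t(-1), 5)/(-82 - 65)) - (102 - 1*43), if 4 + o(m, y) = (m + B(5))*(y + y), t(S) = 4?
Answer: -1389337/23961 ≈ -57.983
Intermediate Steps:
o(m, y) = -4 + 2*y*(4 + m) (o(m, y) = -4 + (m + 4)*(y + y) = -4 + (4 + m)*(2*y) = -4 + 2*y*(4 + m))
(-250/(-163) + o(t(-1), 5)/(-82 - 65)) - (102 - 1*43) = (-250/(-163) + (-4 + 8*5 + 2*4*5)/(-82 - 65)) - (102 - 1*43) = (-250*(-1/163) + (-4 + 40 + 40)/(-147)) - (102 - 43) = (250/163 + 76*(-1/147)) - 1*59 = (250/163 - 76/147) - 59 = 24362/23961 - 59 = -1389337/23961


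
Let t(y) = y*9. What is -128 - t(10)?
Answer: -218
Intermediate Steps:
t(y) = 9*y
-128 - t(10) = -128 - 9*10 = -128 - 1*90 = -128 - 90 = -218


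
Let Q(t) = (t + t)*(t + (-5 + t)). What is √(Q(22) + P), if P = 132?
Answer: 2*√462 ≈ 42.988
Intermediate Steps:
Q(t) = 2*t*(-5 + 2*t) (Q(t) = (2*t)*(-5 + 2*t) = 2*t*(-5 + 2*t))
√(Q(22) + P) = √(2*22*(-5 + 2*22) + 132) = √(2*22*(-5 + 44) + 132) = √(2*22*39 + 132) = √(1716 + 132) = √1848 = 2*√462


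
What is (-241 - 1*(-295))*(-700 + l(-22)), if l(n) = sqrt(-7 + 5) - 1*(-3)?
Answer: -37638 + 54*I*sqrt(2) ≈ -37638.0 + 76.368*I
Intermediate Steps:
l(n) = 3 + I*sqrt(2) (l(n) = sqrt(-2) + 3 = I*sqrt(2) + 3 = 3 + I*sqrt(2))
(-241 - 1*(-295))*(-700 + l(-22)) = (-241 - 1*(-295))*(-700 + (3 + I*sqrt(2))) = (-241 + 295)*(-697 + I*sqrt(2)) = 54*(-697 + I*sqrt(2)) = -37638 + 54*I*sqrt(2)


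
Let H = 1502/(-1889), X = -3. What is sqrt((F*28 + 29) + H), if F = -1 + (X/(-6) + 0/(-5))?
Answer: sqrt(50687537)/1889 ≈ 3.7689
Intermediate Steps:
F = -1/2 (F = -1 + (-3/(-6) + 0/(-5)) = -1 + (-3*(-1/6) + 0*(-1/5)) = -1 + (1/2 + 0) = -1 + 1/2 = -1/2 ≈ -0.50000)
H = -1502/1889 (H = 1502*(-1/1889) = -1502/1889 ≈ -0.79513)
sqrt((F*28 + 29) + H) = sqrt((-1/2*28 + 29) - 1502/1889) = sqrt((-14 + 29) - 1502/1889) = sqrt(15 - 1502/1889) = sqrt(26833/1889) = sqrt(50687537)/1889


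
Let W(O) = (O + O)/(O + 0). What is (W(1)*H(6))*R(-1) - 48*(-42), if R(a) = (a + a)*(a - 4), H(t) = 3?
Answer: 2076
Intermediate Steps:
W(O) = 2 (W(O) = (2*O)/O = 2)
R(a) = 2*a*(-4 + a) (R(a) = (2*a)*(-4 + a) = 2*a*(-4 + a))
(W(1)*H(6))*R(-1) - 48*(-42) = (2*3)*(2*(-1)*(-4 - 1)) - 48*(-42) = 6*(2*(-1)*(-5)) + 2016 = 6*10 + 2016 = 60 + 2016 = 2076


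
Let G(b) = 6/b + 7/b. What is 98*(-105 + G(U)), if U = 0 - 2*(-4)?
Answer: -40523/4 ≈ -10131.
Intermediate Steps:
U = 8 (U = 0 + 8 = 8)
G(b) = 13/b
98*(-105 + G(U)) = 98*(-105 + 13/8) = 98*(-827/8) = -40523/4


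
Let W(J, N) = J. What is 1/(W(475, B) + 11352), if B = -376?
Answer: 1/11827 ≈ 8.4552e-5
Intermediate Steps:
1/(W(475, B) + 11352) = 1/(475 + 11352) = 1/11827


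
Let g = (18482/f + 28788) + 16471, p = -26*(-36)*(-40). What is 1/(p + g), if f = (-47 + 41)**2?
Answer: 18/149983 ≈ 0.00012001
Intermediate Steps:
f = 36 (f = (-6)**2 = 36)
p = -37440 (p = 936*(-40) = -37440)
g = 823903/18 (g = (18482/36 + 28788) + 16471 = (18482*(1/36) + 28788) + 16471 = (9241/18 + 28788) + 16471 = 527425/18 + 16471 = 823903/18 ≈ 45772.)
1/(p + g) = 1/(-37440 + 823903/18) = 1/(149983/18) = 18/149983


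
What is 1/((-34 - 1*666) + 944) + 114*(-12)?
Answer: -333791/244 ≈ -1368.0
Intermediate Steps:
1/((-34 - 1*666) + 944) + 114*(-12) = 1/((-34 - 666) + 944) - 1368 = 1/(-700 + 944) - 1368 = 1/244 - 1368 = -333791/244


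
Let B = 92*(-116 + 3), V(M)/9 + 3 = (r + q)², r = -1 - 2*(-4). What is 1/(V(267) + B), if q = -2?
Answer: -1/10198 ≈ -9.8058e-5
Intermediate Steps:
r = 7 (r = -1 + 8 = 7)
V(M) = 198 (V(M) = -27 + 9*(7 - 2)² = -27 + 9*5² = -27 + 9*25 = -27 + 225 = 198)
B = -10396 (B = 92*(-113) = -10396)
1/(V(267) + B) = 1/(198 - 10396) = 1/(-10198) = -1/10198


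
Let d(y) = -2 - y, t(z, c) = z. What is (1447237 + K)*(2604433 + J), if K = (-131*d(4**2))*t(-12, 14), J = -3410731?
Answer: -1144089290418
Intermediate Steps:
K = -28296 (K = -131*(-2 - 1*4**2)*(-12) = -131*(-2 - 1*16)*(-12) = -131*(-2 - 16)*(-12) = -131*(-18)*(-12) = 2358*(-12) = -28296)
(1447237 + K)*(2604433 + J) = (1447237 - 28296)*(2604433 - 3410731) = 1418941*(-806298) = -1144089290418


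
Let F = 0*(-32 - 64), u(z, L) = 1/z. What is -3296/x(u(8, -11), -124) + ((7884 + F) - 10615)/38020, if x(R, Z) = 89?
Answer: -125556979/3383780 ≈ -37.106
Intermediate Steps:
F = 0 (F = 0*(-96) = 0)
-3296/x(u(8, -11), -124) + ((7884 + F) - 10615)/38020 = -3296/89 + ((7884 + 0) - 10615)/38020 = -3296*1/89 + (7884 - 10615)*(1/38020) = -3296/89 - 2731*1/38020 = -3296/89 - 2731/38020 = -125556979/3383780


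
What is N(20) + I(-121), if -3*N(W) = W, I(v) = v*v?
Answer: 43903/3 ≈ 14634.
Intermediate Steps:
I(v) = v**2
N(W) = -W/3
N(20) + I(-121) = -1/3*20 + (-121)**2 = -20/3 + 14641 = 43903/3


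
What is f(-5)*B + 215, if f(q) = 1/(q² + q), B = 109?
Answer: 4409/20 ≈ 220.45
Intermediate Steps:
f(q) = 1/(q + q²)
f(-5)*B + 215 = (1/((-5)*(1 - 5)))*109 + 215 = -⅕/(-4)*109 + 215 = -⅕*(-¼)*109 + 215 = (1/20)*109 + 215 = 109/20 + 215 = 4409/20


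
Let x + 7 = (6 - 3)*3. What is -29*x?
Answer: -58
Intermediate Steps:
x = 2 (x = -7 + (6 - 3)*3 = -7 + 3*3 = -7 + 9 = 2)
-29*x = -29*2 = -58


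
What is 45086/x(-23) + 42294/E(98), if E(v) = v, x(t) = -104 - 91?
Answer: 273493/1365 ≈ 200.36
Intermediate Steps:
x(t) = -195
45086/x(-23) + 42294/E(98) = 45086/(-195) + 42294/98 = 45086*(-1/195) + 42294*(1/98) = -45086/195 + 3021/7 = 273493/1365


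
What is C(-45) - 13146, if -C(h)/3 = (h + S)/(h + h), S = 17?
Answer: -197204/15 ≈ -13147.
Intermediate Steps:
C(h) = -3*(17 + h)/(2*h) (C(h) = -3*(h + 17)/(h + h) = -3*(17 + h)/(2*h))
C(-45) - 13146 = (3/2)*(-17 - 1*(-45))/(-45) - 13146 = (3/2)*(-1/45)*(-17 + 45) - 13146 = (3/2)*(-1/45)*28 - 13146 = -14/15 - 13146 = -197204/15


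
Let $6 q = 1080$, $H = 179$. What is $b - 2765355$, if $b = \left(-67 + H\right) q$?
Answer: $-2745195$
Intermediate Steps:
$q = 180$ ($q = \frac{1}{6} \cdot 1080 = 180$)
$b = 20160$ ($b = \left(-67 + 179\right) 180 = 112 \cdot 180 = 20160$)
$b - 2765355 = 20160 - 2765355 = -2745195$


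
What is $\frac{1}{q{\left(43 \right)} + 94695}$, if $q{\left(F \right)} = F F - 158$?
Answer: $\frac{1}{96386} \approx 1.0375 \cdot 10^{-5}$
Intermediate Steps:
$q{\left(F \right)} = -158 + F^{2}$ ($q{\left(F \right)} = F^{2} - 158 = -158 + F^{2}$)
$\frac{1}{q{\left(43 \right)} + 94695} = \frac{1}{\left(-158 + 43^{2}\right) + 94695} = \frac{1}{\left(-158 + 1849\right) + 94695} = \frac{1}{1691 + 94695} = \frac{1}{96386}$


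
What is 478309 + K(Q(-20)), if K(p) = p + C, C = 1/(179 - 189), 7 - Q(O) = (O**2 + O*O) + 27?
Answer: 4774889/10 ≈ 4.7749e+5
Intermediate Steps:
Q(O) = -20 - 2*O**2 (Q(O) = 7 - ((O**2 + O*O) + 27) = 7 - ((O**2 + O**2) + 27) = 7 - (2*O**2 + 27) = 7 - (27 + 2*O**2) = 7 + (-27 - 2*O**2) = -20 - 2*O**2)
C = -1/10 (C = 1/(-10) = -1/10 ≈ -0.10000)
K(p) = -1/10 + p (K(p) = p - 1/10 = -1/10 + p)
478309 + K(Q(-20)) = 478309 + (-1/10 + (-20 - 2*(-20)**2)) = 478309 + (-1/10 + (-20 - 2*400)) = 478309 + (-1/10 + (-20 - 800)) = 478309 + (-1/10 - 820) = 478309 - 8201/10 = 4774889/10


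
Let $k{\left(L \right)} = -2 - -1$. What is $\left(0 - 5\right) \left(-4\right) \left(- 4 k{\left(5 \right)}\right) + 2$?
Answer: $82$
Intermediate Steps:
$k{\left(L \right)} = -1$ ($k{\left(L \right)} = -2 + 1 = -1$)
$\left(0 - 5\right) \left(-4\right) \left(- 4 k{\left(5 \right)}\right) + 2 = \left(0 - 5\right) \left(-4\right) \left(\left(-4\right) \left(-1\right)\right) + 2 = \left(-5\right) \left(-4\right) 4 + 2 = 20 \cdot 4 + 2 = 80 + 2 = 82$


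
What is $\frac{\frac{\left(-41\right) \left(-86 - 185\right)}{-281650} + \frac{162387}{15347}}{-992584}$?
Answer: $- \frac{859731661}{80951453196400} \approx -1.062 \cdot 10^{-5}$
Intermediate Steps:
$\frac{\frac{\left(-41\right) \left(-86 - 185\right)}{-281650} + \frac{162387}{15347}}{-992584} = \left(\left(-41\right) \left(-271\right) \left(- \frac{1}{281650}\right) + 162387 \cdot \frac{1}{15347}\right) \left(- \frac{1}{992584}\right) = \left(11111 \left(- \frac{1}{281650}\right) + \frac{162387}{15347}\right) \left(- \frac{1}{992584}\right) = \left(- \frac{11111}{281650} + \frac{162387}{15347}\right) \left(- \frac{1}{992584}\right) = \frac{45565778033}{4322482550} \left(- \frac{1}{992584}\right) = - \frac{859731661}{80951453196400}$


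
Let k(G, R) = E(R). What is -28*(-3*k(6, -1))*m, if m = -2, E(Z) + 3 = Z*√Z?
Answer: 504 + 168*I ≈ 504.0 + 168.0*I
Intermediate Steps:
E(Z) = -3 + Z^(3/2) (E(Z) = -3 + Z*√Z = -3 + Z^(3/2))
k(G, R) = -3 + R^(3/2)
-28*(-3*k(6, -1))*m = -28*(-3*(-3 + (-1)^(3/2)))*(-2) = -28*(-3*(-3 - I))*(-2) = -28*(9 + 3*I)*(-2) = -28*(-18 - 6*I) = 504 + 168*I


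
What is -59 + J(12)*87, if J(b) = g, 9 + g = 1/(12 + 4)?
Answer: -13385/16 ≈ -836.56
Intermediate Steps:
g = -143/16 (g = -9 + 1/(12 + 4) = -9 + 1/16 = -143/16 ≈ -8.9375)
J(b) = -143/16
-59 + J(12)*87 = -59 - 143/16*87 = -59 - 12441/16 = -13385/16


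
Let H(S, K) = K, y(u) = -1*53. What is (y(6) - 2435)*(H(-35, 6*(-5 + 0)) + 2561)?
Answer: -6297128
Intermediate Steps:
y(u) = -53
(y(6) - 2435)*(H(-35, 6*(-5 + 0)) + 2561) = (-53 - 2435)*(6*(-5 + 0) + 2561) = -2488*(6*(-5) + 2561) = -2488*(-30 + 2561) = -2488*2531 = -6297128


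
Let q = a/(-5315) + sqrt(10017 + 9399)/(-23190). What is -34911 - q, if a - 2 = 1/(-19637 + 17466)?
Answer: -402833311674/11538865 + sqrt(4854)/11595 ≈ -34911.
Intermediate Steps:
a = 4341/2171 (a = 2 + 1/(-19637 + 17466) = 2 + 1/(-2171) = 2 - 1/2171 = 4341/2171 ≈ 1.9995)
q = -4341/11538865 - sqrt(4854)/11595 (q = (4341/2171)/(-5315) + sqrt(10017 + 9399)/(-23190) = (4341/2171)*(-1/5315) + sqrt(19416)*(-1/23190) = -4341/11538865 + (2*sqrt(4854))*(-1/23190) = -4341/11538865 - sqrt(4854)/11595 ≈ -0.0063849)
-34911 - q = -34911 - (-4341/11538865 - sqrt(4854)/11595) = -34911 + (4341/11538865 + sqrt(4854)/11595) = -402833311674/11538865 + sqrt(4854)/11595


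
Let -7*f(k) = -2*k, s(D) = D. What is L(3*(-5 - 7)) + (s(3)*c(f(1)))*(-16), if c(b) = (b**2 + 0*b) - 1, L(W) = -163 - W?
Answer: -4063/49 ≈ -82.918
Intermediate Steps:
f(k) = 2*k/7 (f(k) = -(-2)*k/7 = 2*k/7)
c(b) = -1 + b**2 (c(b) = (b**2 + 0) - 1 = b**2 - 1 = -1 + b**2)
L(3*(-5 - 7)) + (s(3)*c(f(1)))*(-16) = (-163 - 3*(-5 - 7)) + (3*(-1 + ((2/7)*1)**2))*(-16) = (-163 - 3*(-12)) + (3*(-1 + (2/7)**2))*(-16) = (-163 - 1*(-36)) + (3*(-1 + 4/49))*(-16) = (-163 + 36) + (3*(-45/49))*(-16) = -127 - 135/49*(-16) = -127 + 2160/49 = -4063/49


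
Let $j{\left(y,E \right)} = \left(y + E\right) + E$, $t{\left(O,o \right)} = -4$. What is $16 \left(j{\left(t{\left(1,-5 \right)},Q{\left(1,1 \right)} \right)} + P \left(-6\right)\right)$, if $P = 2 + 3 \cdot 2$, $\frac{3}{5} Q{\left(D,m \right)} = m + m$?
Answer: $- \frac{2176}{3} \approx -725.33$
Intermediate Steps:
$Q{\left(D,m \right)} = \frac{10 m}{3}$ ($Q{\left(D,m \right)} = \frac{5 \left(m + m\right)}{3} = \frac{5 \cdot 2 m}{3} = \frac{10 m}{3}$)
$P = 8$ ($P = 2 + 6 = 8$)
$j{\left(y,E \right)} = y + 2 E$ ($j{\left(y,E \right)} = \left(E + y\right) + E = y + 2 E$)
$16 \left(j{\left(t{\left(1,-5 \right)},Q{\left(1,1 \right)} \right)} + P \left(-6\right)\right) = 16 \left(\left(-4 + 2 \cdot \frac{10}{3} \cdot 1\right) + 8 \left(-6\right)\right) = 16 \left(\left(-4 + 2 \cdot \frac{10}{3}\right) - 48\right) = 16 \left(\left(-4 + \frac{20}{3}\right) - 48\right) = 16 \left(\frac{8}{3} - 48\right) = 16 \left(- \frac{136}{3}\right) = - \frac{2176}{3}$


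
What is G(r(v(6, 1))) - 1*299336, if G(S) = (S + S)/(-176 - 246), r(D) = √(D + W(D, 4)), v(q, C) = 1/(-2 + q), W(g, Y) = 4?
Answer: -299336 - √17/422 ≈ -2.9934e+5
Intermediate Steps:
r(D) = √(4 + D) (r(D) = √(D + 4) = √(4 + D))
G(S) = -S/211 (G(S) = (2*S)/(-422) = (2*S)*(-1/422) = -S/211)
G(r(v(6, 1))) - 1*299336 = -√(4 + 1/(-2 + 6))/211 - 1*299336 = -√(4 + 1/4)/211 - 299336 = -√(4 + ¼)/211 - 299336 = -√17/422 - 299336 = -299336 - √17/422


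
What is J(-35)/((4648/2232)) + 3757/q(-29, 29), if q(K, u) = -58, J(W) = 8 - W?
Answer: -1486991/33698 ≈ -44.127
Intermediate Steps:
J(-35)/((4648/2232)) + 3757/q(-29, 29) = (8 - 1*(-35))/((4648/2232)) + 3757/(-58) = (8 + 35)/((4648*(1/2232))) + 3757*(-1/58) = 43/(581/279) - 3757/58 = 43*(279/581) - 3757/58 = 11997/581 - 3757/58 = -1486991/33698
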